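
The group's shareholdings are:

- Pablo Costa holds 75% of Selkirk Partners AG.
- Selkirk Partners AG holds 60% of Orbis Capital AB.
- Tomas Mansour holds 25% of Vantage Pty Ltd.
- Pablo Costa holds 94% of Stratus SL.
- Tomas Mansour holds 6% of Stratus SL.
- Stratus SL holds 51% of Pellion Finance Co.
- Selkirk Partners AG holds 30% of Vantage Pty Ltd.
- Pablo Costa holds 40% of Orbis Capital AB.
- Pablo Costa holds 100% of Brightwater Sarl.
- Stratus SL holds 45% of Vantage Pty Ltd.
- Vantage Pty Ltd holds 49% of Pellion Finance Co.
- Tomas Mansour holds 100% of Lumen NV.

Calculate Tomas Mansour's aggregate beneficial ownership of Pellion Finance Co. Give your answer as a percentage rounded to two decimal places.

Tomas reaches Pellion along 3 paths.
Via Stratus: 6% × 51% = 3.06%.
Via Vantage: 25% × 49% = 12.25%.
Via Stratus → Vantage: 6% × 45% × 49% = 1.323%.
Total: 3.06% + 12.25% + 1.323% = 16.633%.
Rounded: 16.63%.

16.63%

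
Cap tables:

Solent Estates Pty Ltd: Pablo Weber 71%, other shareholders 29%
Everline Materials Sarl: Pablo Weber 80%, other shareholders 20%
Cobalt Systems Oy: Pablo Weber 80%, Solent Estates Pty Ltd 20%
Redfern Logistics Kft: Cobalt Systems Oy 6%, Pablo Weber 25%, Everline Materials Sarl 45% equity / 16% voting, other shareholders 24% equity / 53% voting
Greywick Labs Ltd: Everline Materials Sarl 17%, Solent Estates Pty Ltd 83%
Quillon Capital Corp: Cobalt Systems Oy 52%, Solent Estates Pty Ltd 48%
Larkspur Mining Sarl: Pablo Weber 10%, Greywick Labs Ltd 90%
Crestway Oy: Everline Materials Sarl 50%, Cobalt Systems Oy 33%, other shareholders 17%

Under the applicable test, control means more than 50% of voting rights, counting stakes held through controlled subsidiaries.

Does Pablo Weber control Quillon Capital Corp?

Pablo holds 71% of Solent, so Pablo controls Solent.
Pablo and Solent together hold 80% + 20% = 100% of Cobalt, so Pablo controls Cobalt.
Cobalt and Solent together hold 52% + 48% = 100% of Quillon, so Pablo controls Quillon.

Yes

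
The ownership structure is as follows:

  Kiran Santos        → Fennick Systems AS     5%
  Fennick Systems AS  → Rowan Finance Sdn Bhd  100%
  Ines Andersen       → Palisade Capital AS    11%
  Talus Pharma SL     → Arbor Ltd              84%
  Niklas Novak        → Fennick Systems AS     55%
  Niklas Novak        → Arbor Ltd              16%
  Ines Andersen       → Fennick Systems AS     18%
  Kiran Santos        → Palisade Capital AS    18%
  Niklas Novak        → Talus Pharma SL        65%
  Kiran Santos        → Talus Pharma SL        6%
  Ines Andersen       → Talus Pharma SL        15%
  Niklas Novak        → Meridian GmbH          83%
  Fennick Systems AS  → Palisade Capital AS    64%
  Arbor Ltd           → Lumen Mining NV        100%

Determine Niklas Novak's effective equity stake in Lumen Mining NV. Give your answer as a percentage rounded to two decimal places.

70.60%

Niklas reaches Lumen along 2 paths.
Via Arbor: 16% × 100% = 16%.
Via Talus → Arbor: 65% × 84% × 100% = 54.6%.
Total: 16% + 54.6% = 70.6%.
Rounded: 70.60%.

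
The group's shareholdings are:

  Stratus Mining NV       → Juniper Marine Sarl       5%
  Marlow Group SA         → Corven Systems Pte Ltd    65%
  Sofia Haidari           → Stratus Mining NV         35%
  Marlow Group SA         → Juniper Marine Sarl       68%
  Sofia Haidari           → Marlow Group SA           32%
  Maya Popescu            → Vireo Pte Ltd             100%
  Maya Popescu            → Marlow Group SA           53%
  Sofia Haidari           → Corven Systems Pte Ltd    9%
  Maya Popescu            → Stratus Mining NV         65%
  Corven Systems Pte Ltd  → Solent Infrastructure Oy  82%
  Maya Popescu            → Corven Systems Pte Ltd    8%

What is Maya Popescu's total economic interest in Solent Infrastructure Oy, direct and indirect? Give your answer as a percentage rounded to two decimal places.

Maya reaches Solent along 2 paths.
Via Marlow → Corven: 53% × 65% × 82% = 28.249%.
Via Corven: 8% × 82% = 6.56%.
Total: 28.249% + 6.56% = 34.809%.
Rounded: 34.81%.

34.81%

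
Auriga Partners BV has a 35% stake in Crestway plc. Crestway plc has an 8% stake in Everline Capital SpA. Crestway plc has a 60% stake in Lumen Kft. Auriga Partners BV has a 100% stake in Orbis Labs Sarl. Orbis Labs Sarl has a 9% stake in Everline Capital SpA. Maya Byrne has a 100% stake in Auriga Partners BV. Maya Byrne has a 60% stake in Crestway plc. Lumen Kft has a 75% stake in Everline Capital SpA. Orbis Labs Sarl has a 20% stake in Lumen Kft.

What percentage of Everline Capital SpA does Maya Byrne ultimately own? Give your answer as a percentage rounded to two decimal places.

74.35%

Maya reaches Everline along 6 paths.
Via Auriga → Orbis: 100% × 100% × 9% = 9%.
Via Auriga → Crestway: 100% × 35% × 8% = 2.8%.
Via Crestway: 60% × 8% = 4.8%.
Via Auriga → Orbis → Lumen: 100% × 100% × 20% × 75% = 15%.
Via Auriga → Crestway → Lumen: 100% × 35% × 60% × 75% = 15.75%.
Via Crestway → Lumen: 60% × 60% × 75% = 27%.
Total: 9% + 2.8% + 4.8% + 15% + 15.75% + 27% = 74.35%.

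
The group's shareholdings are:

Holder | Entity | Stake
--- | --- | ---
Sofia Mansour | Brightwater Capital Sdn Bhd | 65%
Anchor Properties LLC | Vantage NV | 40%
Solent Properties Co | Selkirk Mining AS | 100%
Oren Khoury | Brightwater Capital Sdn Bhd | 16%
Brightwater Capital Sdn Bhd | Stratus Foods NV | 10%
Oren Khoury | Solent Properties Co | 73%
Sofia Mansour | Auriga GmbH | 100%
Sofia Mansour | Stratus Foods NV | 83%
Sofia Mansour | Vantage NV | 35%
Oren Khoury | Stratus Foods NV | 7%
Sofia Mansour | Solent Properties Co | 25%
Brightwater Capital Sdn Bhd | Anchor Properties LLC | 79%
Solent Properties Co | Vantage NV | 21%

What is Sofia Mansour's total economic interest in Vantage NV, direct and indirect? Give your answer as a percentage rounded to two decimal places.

Sofia reaches Vantage along 3 paths.
Via Brightwater → Anchor: 65% × 79% × 40% = 20.54%.
Direct stake: 35% = 35%.
Via Solent: 25% × 21% = 5.25%.
Total: 20.54% + 35% + 5.25% = 60.79%.

60.79%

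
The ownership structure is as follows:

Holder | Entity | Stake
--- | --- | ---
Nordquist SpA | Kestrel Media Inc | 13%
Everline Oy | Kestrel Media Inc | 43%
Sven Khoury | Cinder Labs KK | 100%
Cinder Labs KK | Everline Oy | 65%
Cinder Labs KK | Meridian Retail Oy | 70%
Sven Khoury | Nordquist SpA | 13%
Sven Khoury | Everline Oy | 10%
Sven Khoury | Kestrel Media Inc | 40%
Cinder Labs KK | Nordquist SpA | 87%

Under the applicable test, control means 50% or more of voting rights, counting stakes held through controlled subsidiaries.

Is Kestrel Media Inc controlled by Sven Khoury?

Sven holds 100% of Cinder, so Sven controls Cinder.
Cinder and Sven together hold 65% + 10% = 75% of Everline, so Sven controls Everline.
Sven and Cinder together hold 13% + 87% = 100% of Nordquist, so Sven controls Nordquist.
Everline and Sven and Nordquist together hold 43% + 40% + 13% = 96% of Kestrel, so Sven controls Kestrel.

Yes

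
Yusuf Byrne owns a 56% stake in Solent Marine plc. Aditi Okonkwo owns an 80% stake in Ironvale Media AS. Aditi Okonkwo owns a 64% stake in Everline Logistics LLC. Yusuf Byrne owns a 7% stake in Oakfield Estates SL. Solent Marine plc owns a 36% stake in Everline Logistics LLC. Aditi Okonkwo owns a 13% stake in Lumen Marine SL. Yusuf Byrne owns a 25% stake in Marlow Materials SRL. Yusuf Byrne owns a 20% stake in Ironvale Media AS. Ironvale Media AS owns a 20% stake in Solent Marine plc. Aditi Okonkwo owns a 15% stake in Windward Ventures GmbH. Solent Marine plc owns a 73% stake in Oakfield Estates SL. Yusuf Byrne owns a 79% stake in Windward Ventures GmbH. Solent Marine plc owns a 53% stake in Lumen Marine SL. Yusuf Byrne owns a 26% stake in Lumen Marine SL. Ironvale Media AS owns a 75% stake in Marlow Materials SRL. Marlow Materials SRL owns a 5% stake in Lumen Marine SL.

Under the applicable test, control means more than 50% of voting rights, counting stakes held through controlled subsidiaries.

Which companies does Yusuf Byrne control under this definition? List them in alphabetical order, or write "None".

Lumen Marine SL, Oakfield Estates SL, Solent Marine plc, Windward Ventures GmbH

Yusuf holds 79% of Windward, so Yusuf controls Windward.
Yusuf holds 56% of Solent, so Yusuf controls Solent.
Solent and Yusuf together hold 53% + 26% = 79% of Lumen, so Yusuf controls Lumen.
Solent and Yusuf together hold 73% + 7% = 80% of Oakfield, so Yusuf controls Oakfield.
No other company's threshold is met.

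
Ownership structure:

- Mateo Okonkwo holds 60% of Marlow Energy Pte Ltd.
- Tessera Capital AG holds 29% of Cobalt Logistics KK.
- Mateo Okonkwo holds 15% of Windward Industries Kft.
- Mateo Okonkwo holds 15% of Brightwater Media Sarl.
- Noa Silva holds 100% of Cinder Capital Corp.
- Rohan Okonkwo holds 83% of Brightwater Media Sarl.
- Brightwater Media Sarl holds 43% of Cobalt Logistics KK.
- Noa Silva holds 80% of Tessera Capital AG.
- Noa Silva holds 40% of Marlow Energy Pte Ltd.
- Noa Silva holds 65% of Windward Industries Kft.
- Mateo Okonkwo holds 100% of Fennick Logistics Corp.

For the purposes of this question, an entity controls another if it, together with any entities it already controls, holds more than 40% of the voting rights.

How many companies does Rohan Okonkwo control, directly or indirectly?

2

Rohan holds 83% of Brightwater, so Rohan controls Brightwater.
Brightwater holds 43% of Cobalt, so Rohan controls Cobalt.
No other company's threshold is met.
Rohan controls 2 companies.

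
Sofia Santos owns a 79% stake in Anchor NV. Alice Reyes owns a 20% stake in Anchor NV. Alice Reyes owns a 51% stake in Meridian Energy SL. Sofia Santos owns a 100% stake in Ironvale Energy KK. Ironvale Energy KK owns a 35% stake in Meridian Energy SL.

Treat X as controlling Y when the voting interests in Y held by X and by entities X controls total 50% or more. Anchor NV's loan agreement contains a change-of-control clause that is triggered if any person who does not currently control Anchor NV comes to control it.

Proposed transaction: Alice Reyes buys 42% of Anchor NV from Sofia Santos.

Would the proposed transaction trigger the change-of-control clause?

The purchase adds only to Alice's holdings (Sofia's stake shrinks), so Alice is the only person who could newly come to control Anchor.
Alice holds 51% of Meridian, so Alice controls Meridian.
In Anchor, Alice's side holds only 20%, not ≥ 50%.
So before the transaction, Alice does not control Anchor.
After the purchase, Alice's direct stake in Anchor rises to 20% + 42% = 62%, and Sofia's stake falls to 37%.
Alice holds 62% of Anchor, so Alice controls Anchor.
Alice did not control Anchor before and does after, so the clause is triggered.

Yes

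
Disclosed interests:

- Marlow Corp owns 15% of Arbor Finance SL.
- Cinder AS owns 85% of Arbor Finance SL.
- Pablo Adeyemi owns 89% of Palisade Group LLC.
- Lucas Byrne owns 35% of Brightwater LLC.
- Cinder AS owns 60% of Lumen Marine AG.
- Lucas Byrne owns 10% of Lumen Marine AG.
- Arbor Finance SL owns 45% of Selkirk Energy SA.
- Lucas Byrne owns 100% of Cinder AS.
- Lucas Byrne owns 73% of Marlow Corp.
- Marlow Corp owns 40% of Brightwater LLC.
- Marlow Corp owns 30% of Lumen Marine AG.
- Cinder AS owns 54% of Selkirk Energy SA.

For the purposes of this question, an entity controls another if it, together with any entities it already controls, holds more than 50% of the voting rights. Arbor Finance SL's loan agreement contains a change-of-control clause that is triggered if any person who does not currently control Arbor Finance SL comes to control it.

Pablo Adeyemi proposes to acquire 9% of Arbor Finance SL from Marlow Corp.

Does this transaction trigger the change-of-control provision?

The purchase adds only to Pablo's holdings (Marlow's stake shrinks), so Pablo is the only person who could newly come to control Arbor.
Pablo holds 89% of Palisade, so Pablo controls Palisade.
Neither Pablo nor any entity Pablo controls holds any voting interest in Arbor.
So before the transaction, Pablo does not control Arbor.
After the purchase, Pablo holds 9% of Arbor directly, and Marlow's stake falls to 6%.
After the transaction, Pablo's side holds 9% of Arbor, not > 50%, so Pablo still does not control Arbor.
No new person acquires control, so the clause is not triggered.

No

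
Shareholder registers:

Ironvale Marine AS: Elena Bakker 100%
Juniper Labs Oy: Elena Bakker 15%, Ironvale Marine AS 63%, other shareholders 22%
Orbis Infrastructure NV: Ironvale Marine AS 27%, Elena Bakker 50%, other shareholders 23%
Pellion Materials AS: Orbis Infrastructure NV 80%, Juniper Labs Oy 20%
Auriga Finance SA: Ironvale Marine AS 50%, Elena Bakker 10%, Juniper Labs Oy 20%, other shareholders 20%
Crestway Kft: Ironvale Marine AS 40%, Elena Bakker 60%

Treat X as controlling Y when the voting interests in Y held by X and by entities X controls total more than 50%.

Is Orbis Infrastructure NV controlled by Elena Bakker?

Yes

Elena holds 100% of Ironvale, so Elena controls Ironvale.
Ironvale and Elena together hold 27% + 50% = 77% of Orbis, so Elena controls Orbis.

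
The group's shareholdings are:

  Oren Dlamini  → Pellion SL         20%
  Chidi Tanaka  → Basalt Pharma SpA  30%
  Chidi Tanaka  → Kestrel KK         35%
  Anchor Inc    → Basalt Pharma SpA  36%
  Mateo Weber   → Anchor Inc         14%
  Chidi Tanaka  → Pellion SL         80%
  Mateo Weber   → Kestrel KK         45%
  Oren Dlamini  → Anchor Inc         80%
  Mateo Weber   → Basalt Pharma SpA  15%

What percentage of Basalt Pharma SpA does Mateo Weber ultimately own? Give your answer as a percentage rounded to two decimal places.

20.04%

Mateo reaches Basalt along 2 paths.
Via Anchor: 14% × 36% = 5.04%.
Direct stake: 15% = 15%.
Total: 5.04% + 15% = 20.04%.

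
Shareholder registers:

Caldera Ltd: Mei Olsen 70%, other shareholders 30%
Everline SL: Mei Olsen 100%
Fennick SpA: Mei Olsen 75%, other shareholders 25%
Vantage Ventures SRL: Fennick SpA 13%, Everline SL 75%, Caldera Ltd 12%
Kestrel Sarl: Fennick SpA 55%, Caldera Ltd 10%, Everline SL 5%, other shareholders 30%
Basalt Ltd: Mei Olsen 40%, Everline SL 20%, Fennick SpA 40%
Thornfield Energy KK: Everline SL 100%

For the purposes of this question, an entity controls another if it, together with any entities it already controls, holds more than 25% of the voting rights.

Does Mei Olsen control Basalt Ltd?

Mei holds 75% of Fennick, so Mei controls Fennick.
Mei holds 100% of Everline, so Mei controls Everline.
Mei and Everline and Fennick together hold 40% + 20% + 40% = 100% of Basalt, so Mei controls Basalt.

Yes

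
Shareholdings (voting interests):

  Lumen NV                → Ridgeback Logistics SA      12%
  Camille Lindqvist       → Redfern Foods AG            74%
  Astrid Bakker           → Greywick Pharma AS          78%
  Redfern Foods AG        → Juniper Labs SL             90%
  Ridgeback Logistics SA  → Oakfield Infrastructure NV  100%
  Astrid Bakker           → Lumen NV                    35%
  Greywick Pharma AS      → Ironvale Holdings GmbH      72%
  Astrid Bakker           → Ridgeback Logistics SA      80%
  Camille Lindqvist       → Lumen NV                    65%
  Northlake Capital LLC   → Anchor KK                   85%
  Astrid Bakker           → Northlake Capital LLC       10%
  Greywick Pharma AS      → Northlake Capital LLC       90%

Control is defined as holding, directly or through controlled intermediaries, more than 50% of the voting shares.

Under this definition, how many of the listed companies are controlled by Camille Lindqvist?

Camille holds 65% of Lumen, so Camille controls Lumen.
Camille holds 74% of Redfern, so Camille controls Redfern.
Redfern holds 90% of Juniper, so Camille controls Juniper.
No other company's threshold is met.
Camille controls 3 companies.

3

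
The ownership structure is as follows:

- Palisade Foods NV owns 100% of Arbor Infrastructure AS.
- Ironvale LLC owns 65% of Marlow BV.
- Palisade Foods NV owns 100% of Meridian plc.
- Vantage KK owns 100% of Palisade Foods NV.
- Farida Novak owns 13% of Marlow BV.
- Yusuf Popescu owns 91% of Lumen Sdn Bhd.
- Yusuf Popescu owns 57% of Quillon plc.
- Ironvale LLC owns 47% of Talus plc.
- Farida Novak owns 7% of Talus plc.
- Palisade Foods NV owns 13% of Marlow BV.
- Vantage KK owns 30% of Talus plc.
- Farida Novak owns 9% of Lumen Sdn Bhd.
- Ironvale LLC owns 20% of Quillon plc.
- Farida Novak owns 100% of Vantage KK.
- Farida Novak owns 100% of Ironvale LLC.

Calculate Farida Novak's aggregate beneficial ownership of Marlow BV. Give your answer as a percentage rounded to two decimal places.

91.00%

Farida reaches Marlow along 3 paths.
Direct stake: 13% = 13%.
Via Ironvale: 100% × 65% = 65%.
Via Vantage → Palisade: 100% × 100% × 13% = 13%.
Total: 13% + 65% + 13% = 91%.
Rounded: 91.00%.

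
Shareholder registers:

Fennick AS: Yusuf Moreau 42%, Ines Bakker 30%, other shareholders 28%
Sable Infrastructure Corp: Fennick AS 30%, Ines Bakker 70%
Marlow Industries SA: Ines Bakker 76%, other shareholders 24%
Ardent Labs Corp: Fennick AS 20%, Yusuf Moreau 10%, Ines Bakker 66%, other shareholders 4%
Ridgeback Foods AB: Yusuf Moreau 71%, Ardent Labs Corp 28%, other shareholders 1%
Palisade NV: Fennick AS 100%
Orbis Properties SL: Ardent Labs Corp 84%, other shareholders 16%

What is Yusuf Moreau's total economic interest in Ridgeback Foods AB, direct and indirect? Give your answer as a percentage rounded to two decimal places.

Yusuf reaches Ridgeback along 3 paths.
Direct stake: 71% = 71%.
Via Fennick → Ardent: 42% × 20% × 28% = 2.352%.
Via Ardent: 10% × 28% = 2.8%.
Total: 71% + 2.352% + 2.8% = 76.152%.
Rounded: 76.15%.

76.15%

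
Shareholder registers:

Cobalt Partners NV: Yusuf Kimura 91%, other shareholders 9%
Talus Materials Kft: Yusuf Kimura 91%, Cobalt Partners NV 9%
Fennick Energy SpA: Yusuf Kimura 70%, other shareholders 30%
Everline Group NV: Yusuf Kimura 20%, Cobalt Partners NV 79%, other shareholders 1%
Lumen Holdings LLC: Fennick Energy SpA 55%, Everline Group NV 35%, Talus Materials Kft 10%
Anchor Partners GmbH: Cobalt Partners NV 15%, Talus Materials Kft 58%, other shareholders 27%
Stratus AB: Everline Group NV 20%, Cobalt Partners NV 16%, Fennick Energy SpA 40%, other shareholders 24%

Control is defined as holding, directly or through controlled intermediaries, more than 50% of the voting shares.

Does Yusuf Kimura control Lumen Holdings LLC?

Yusuf holds 91% of Cobalt, so Yusuf controls Cobalt.
Yusuf and Cobalt together hold 91% + 9% = 100% of Talus, so Yusuf controls Talus.
Yusuf and Cobalt together hold 20% + 79% = 99% of Everline, so Yusuf controls Everline.
Yusuf holds 70% of Fennick, so Yusuf controls Fennick.
Fennick and Everline and Talus together hold 55% + 35% + 10% = 100% of Lumen, so Yusuf controls Lumen.

Yes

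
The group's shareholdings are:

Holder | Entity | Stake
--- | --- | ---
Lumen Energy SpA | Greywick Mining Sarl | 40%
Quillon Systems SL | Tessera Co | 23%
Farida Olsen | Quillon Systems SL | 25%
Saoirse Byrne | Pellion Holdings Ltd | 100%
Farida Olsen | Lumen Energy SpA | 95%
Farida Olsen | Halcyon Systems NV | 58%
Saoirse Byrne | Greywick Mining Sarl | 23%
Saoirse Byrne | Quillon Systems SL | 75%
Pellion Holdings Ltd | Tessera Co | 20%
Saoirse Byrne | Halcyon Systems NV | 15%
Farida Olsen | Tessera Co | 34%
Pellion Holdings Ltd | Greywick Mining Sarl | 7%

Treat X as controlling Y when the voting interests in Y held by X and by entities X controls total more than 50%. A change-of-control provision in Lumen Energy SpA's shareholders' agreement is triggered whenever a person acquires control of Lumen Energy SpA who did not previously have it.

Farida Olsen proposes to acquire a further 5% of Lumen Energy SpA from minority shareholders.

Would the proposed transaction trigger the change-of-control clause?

The purchase changes only Farida's holdings, so Farida is the only person who could newly come to control Lumen.
Farida holds 95% of Lumen, so Farida controls Lumen.
So Farida already controls Lumen before the transaction.
After the purchase, Farida's direct stake in Lumen rises to 95% + 5% = 100%.
Farida controlled Lumen already, so this is not a new person acquiring control; every other person's position is unchanged or reduced.
No new person acquires control, so the clause is not triggered.

No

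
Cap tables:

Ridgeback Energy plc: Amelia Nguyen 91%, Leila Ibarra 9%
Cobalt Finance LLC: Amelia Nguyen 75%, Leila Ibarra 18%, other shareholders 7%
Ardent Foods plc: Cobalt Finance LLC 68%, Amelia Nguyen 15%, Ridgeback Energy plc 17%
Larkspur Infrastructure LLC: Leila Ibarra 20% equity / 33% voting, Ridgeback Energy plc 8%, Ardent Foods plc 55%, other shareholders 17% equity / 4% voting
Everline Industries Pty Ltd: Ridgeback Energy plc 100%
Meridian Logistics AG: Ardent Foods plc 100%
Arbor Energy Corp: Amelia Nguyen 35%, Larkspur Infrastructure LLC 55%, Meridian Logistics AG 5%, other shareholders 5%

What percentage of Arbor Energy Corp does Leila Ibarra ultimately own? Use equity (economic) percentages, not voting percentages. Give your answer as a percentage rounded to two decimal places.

16.25%

Leila reaches Arbor along 6 paths.
Via Larkspur: 20% × 55% = 11%.
Via Ridgeback → Larkspur: 9% × 8% × 55% = 0.396%.
Via Cobalt → Ardent → Larkspur: 18% × 68% × 55% × 55% = 3.7026%.
Via Ridgeback → Ardent → Larkspur: 9% × 17% × 55% × 55% = 0.462825%.
Via Cobalt → Ardent → Meridian: 18% × 68% × 100% × 5% = 0.612%.
Via Ridgeback → Ardent → Meridian: 9% × 17% × 100% × 5% = 0.0765%.
Total: 11% + 0.396% + 3.7026% + 0.462825% + 0.612% + 0.0765% = 16.249925%.
Rounded: 16.25%.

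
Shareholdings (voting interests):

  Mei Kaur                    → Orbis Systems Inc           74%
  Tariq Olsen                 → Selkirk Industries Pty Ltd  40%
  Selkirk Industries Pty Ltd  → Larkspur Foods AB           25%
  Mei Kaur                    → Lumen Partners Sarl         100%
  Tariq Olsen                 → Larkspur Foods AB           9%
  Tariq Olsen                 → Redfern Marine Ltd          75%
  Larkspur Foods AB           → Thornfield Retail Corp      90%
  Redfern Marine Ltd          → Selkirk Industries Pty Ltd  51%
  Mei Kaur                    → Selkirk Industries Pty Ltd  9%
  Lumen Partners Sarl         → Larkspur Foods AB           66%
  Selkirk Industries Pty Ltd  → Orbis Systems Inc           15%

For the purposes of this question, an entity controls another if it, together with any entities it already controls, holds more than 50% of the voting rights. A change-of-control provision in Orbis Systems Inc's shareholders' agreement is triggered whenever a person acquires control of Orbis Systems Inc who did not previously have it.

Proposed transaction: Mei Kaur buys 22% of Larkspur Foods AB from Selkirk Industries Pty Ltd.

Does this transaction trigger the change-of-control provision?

The purchase adds only to Mei's holdings (Selkirk's stake shrinks), so Mei is the only person who could newly come to control Orbis.
Mei holds 74% of Orbis, so Mei controls Orbis.
So Mei already controls Orbis before the transaction.
After the purchase, Mei holds 22% of Larkspur directly, and Selkirk's stake falls to 3%.
Mei controlled Orbis already, so this is not a new person acquiring control; every other person's position is unchanged or reduced.
No new person acquires control, so the clause is not triggered.

No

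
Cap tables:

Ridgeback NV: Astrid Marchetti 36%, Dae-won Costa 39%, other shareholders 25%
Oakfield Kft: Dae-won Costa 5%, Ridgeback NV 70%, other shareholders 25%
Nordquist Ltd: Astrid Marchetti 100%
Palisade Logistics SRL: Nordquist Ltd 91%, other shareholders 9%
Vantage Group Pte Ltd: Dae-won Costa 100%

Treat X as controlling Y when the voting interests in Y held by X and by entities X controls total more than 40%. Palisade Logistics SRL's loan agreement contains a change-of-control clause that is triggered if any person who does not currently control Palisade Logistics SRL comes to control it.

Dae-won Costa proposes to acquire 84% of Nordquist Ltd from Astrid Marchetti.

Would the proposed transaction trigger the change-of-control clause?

The purchase adds only to Dae-won's holdings (Astrid's stake shrinks), so Dae-won is the only person who could newly come to control Palisade.
Dae-won holds 100% of Vantage, so Dae-won controls Vantage.
Neither Dae-won nor any entity Dae-won controls holds any voting interest in Palisade.
So before the transaction, Dae-won does not control Palisade.
After the purchase, Dae-won holds 84% of Nordquist directly, and Astrid's stake falls to 16%.
Dae-won holds 84% of Nordquist, so Dae-won controls Nordquist.
Nordquist holds 91% of Palisade, so Dae-won controls Palisade.
Dae-won did not control Palisade before and does after, so the clause is triggered.

Yes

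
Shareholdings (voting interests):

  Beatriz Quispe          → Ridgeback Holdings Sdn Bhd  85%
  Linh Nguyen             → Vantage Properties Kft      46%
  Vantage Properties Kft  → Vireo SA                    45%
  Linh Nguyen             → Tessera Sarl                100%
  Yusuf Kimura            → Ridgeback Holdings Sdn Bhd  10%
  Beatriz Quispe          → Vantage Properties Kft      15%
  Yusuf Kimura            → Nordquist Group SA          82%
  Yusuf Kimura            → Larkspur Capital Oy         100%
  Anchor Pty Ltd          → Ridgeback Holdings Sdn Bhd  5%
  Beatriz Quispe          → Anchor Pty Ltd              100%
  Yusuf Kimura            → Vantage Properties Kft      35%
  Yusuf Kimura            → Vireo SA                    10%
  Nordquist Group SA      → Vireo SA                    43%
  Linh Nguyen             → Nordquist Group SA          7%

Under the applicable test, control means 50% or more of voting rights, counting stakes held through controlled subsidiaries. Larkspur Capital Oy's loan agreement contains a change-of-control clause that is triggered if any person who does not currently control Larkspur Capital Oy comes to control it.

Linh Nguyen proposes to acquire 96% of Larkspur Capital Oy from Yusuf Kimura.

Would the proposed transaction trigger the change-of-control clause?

The purchase adds only to Linh's holdings (Yusuf's stake shrinks), so Linh is the only person who could newly come to control Larkspur.
Linh holds 100% of Tessera, so Linh controls Tessera.
Neither Linh nor any entity Linh controls holds any voting interest in Larkspur.
So before the transaction, Linh does not control Larkspur.
After the purchase, Linh holds 96% of Larkspur directly, and Yusuf's stake falls to 4%.
Linh holds 96% of Larkspur, so Linh controls Larkspur.
Linh did not control Larkspur before and does after, so the clause is triggered.

Yes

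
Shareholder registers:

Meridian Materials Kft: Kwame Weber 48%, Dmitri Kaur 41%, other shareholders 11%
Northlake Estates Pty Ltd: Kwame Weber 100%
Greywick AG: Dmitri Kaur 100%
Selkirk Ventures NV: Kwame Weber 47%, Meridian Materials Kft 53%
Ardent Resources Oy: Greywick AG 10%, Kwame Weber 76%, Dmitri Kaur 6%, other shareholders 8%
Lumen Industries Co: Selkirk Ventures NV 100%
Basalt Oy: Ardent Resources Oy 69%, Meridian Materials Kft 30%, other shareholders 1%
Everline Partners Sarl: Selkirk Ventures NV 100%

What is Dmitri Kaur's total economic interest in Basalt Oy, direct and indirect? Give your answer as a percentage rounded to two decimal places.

Dmitri reaches Basalt along 3 paths.
Via Greywick → Ardent: 100% × 10% × 69% = 6.9%.
Via Ardent: 6% × 69% = 4.14%.
Via Meridian: 41% × 30% = 12.3%.
Total: 6.9% + 4.14% + 12.3% = 23.34%.

23.34%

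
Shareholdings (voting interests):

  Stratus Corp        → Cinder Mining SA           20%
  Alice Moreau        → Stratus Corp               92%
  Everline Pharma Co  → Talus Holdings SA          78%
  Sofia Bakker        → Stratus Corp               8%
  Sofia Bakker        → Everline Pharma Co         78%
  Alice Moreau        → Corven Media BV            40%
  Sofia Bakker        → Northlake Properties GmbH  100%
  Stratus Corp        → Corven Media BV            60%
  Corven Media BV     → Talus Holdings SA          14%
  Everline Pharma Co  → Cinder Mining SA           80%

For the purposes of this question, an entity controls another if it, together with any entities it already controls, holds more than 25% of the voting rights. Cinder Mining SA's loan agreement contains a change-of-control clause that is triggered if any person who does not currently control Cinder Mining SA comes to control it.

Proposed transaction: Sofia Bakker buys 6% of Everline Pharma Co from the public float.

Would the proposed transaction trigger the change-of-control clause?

No

The purchase changes only Sofia's holdings, so Sofia is the only person who could newly come to control Cinder.
Sofia holds 78% of Everline, so Sofia controls Everline.
Everline holds 80% of Cinder, so Sofia controls Cinder.
So Sofia already controls Cinder before the transaction.
After the purchase, Sofia's direct stake in Everline rises to 78% + 6% = 84%.
Sofia controlled Cinder already, so this is not a new person acquiring control; every other person's position is unchanged or reduced.
No new person acquires control, so the clause is not triggered.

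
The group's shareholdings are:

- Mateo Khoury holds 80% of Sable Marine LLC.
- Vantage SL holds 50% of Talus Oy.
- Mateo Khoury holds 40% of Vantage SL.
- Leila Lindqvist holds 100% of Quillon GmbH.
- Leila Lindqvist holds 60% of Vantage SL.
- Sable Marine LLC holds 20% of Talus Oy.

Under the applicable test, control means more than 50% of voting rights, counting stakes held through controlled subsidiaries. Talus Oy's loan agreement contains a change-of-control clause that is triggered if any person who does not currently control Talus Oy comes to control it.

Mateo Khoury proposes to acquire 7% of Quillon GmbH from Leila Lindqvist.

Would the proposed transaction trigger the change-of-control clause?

No

The purchase adds only to Mateo's holdings (Leila's stake shrinks), so Mateo is the only person who could newly come to control Talus.
Mateo holds 80% of Sable, so Mateo controls Sable.
In Talus, Mateo's side holds only 20%, not > 50%.
So before the transaction, Mateo does not control Talus.
After the purchase, Mateo holds 7% of Quillon directly, and Leila's stake falls to 93%.
Mateo's side now holds 7% of Quillon, not > 50%, so Mateo still does not control Quillon.
After the transaction, Mateo's side holds 20% of Talus, not > 50%, so Mateo still does not control Talus.
No new person acquires control, so the clause is not triggered.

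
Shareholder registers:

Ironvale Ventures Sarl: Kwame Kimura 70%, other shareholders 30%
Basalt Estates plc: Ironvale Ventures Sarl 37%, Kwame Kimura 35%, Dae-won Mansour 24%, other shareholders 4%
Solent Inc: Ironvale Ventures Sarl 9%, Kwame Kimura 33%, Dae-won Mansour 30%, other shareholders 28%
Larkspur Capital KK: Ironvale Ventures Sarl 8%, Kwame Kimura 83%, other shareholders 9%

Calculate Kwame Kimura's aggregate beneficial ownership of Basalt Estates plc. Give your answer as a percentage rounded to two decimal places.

Kwame reaches Basalt along 2 paths.
Via Ironvale: 70% × 37% = 25.9%.
Direct stake: 35% = 35%.
Total: 25.9% + 35% = 60.9%.
Rounded: 60.90%.

60.90%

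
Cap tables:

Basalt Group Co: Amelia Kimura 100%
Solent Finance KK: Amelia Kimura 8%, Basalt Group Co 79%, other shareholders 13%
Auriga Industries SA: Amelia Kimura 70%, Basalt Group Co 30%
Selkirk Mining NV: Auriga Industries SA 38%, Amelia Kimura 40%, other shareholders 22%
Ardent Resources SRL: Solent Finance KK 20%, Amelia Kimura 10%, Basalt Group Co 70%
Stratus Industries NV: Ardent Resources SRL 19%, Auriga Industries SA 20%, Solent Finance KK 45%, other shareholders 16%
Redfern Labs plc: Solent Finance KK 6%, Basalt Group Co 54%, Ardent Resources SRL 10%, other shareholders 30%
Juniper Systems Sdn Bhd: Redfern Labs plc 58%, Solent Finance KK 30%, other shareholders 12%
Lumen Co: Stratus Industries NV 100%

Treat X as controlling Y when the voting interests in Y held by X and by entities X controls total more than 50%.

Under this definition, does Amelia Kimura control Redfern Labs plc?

Amelia holds 100% of Basalt, so Amelia controls Basalt.
Amelia and Basalt together hold 8% + 79% = 87% of Solent, so Amelia controls Solent.
Solent and Amelia and Basalt together hold 20% + 10% + 70% = 100% of Ardent, so Amelia controls Ardent.
Solent and Basalt and Ardent together hold 6% + 54% + 10% = 70% of Redfern, so Amelia controls Redfern.

Yes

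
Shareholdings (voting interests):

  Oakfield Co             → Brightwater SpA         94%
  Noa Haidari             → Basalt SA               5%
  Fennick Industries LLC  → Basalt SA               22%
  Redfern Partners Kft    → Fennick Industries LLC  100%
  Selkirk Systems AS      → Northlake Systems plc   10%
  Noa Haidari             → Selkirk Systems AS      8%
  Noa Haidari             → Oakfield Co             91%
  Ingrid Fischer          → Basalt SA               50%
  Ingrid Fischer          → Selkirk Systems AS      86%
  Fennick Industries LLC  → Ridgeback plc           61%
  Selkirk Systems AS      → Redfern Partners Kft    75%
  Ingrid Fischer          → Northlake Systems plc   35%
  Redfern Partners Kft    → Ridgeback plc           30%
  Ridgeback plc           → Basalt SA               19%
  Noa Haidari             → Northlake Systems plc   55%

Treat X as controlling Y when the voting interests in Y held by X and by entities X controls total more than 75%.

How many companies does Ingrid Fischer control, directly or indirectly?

Ingrid holds 86% of Selkirk, so Ingrid controls Selkirk.
No other company's threshold is met.
Ingrid controls 1 company.

1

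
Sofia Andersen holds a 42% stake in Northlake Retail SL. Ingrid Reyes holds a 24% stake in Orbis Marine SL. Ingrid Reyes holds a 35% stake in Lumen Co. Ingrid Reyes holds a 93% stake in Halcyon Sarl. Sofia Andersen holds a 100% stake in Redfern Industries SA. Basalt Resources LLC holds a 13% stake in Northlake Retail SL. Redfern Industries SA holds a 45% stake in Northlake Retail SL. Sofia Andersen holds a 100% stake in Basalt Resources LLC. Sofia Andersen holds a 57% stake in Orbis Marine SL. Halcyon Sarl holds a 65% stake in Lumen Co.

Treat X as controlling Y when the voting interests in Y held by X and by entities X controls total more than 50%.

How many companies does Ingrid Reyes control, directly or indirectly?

2

Ingrid holds 93% of Halcyon, so Ingrid controls Halcyon.
Ingrid and Halcyon together hold 35% + 65% = 100% of Lumen, so Ingrid controls Lumen.
No other company's threshold is met.
Ingrid controls 2 companies.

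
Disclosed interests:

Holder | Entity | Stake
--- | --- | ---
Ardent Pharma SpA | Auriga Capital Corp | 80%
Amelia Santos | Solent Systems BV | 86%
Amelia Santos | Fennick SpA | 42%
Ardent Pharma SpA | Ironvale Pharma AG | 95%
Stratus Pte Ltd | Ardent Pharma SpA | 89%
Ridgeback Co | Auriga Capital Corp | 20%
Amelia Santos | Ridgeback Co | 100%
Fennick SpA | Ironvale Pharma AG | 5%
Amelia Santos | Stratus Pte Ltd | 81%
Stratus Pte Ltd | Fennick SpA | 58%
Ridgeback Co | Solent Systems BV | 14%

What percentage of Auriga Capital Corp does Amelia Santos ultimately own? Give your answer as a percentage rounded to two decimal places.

Amelia reaches Auriga along 2 paths.
Via Ridgeback: 100% × 20% = 20%.
Via Stratus → Ardent: 81% × 89% × 80% = 57.672%.
Total: 20% + 57.672% = 77.672%.
Rounded: 77.67%.

77.67%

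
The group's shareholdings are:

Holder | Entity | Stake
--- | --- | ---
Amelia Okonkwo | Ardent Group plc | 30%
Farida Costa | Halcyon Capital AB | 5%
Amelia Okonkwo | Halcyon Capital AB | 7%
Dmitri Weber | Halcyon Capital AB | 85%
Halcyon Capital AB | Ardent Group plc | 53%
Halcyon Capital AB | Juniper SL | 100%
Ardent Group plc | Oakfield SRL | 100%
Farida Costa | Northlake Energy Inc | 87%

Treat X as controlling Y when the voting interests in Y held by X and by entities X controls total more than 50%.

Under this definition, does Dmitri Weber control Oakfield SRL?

Yes

Dmitri holds 85% of Halcyon, so Dmitri controls Halcyon.
Halcyon holds 53% of Ardent, so Dmitri controls Ardent.
Ardent holds 100% of Oakfield, so Dmitri controls Oakfield.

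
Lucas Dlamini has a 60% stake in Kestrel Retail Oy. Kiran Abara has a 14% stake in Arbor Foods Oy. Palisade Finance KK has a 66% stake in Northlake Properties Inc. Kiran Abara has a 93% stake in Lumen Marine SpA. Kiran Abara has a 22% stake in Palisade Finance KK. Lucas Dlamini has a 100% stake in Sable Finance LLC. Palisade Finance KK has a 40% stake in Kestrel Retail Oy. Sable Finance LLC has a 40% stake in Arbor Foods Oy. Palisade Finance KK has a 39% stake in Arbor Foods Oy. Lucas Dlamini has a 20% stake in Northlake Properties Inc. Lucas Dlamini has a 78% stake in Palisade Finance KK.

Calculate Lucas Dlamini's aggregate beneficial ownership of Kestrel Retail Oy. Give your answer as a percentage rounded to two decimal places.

Lucas reaches Kestrel along 2 paths.
Via Palisade: 78% × 40% = 31.2%.
Direct stake: 60% = 60%.
Total: 31.2% + 60% = 91.2%.
Rounded: 91.20%.

91.20%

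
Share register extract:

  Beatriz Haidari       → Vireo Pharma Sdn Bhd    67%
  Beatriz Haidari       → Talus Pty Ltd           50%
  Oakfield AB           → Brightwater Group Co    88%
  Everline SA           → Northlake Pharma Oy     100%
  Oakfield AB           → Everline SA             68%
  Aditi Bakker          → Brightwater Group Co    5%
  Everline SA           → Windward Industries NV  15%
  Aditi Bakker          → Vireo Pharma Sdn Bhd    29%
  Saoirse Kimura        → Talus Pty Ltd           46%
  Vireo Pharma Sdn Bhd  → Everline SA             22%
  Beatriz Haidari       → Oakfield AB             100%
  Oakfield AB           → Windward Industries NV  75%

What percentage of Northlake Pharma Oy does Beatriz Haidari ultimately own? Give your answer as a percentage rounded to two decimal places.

82.74%

Beatriz reaches Northlake along 2 paths.
Via Vireo → Everline: 67% × 22% × 100% = 14.74%.
Via Oakfield → Everline: 100% × 68% × 100% = 68%.
Total: 14.74% + 68% = 82.74%.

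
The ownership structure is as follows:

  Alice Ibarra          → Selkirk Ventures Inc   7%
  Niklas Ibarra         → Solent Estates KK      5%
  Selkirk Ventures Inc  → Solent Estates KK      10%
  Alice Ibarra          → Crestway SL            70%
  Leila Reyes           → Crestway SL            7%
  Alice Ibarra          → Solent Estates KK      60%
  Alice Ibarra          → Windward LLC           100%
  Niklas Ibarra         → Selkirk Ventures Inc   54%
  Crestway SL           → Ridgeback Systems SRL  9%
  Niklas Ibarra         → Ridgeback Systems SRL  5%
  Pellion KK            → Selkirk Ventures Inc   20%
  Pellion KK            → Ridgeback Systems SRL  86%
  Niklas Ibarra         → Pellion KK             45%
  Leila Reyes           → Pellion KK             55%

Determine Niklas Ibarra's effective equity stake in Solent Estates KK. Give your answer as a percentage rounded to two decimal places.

11.30%

Niklas reaches Solent along 3 paths.
Via Selkirk: 54% × 10% = 5.4%.
Via Pellion → Selkirk: 45% × 20% × 10% = 0.9%.
Direct stake: 5% = 5%.
Total: 5.4% + 0.9% + 5% = 11.3%.
Rounded: 11.30%.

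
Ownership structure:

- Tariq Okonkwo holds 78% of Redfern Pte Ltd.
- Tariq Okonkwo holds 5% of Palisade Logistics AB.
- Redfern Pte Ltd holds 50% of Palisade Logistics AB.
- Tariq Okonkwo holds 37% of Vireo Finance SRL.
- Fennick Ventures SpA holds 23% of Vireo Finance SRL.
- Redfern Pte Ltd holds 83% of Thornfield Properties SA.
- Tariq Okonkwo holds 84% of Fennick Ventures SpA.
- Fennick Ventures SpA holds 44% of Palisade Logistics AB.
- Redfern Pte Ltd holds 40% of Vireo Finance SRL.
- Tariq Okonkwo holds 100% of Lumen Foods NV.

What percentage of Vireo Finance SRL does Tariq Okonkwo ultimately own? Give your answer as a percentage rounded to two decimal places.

Tariq reaches Vireo along 3 paths.
Direct stake: 37% = 37%.
Via Fennick: 84% × 23% = 19.32%.
Via Redfern: 78% × 40% = 31.2%.
Total: 37% + 19.32% + 31.2% = 87.52%.

87.52%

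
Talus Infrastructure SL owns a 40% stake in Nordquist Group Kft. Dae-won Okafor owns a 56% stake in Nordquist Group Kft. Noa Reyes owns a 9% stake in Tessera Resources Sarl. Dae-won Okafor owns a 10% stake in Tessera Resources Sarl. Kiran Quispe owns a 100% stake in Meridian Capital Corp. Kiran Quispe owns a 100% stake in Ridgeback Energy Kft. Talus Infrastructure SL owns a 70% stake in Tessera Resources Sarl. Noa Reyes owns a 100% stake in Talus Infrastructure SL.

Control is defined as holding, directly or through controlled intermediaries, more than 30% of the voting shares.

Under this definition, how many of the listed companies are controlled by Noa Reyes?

Noa holds 100% of Talus, so Noa controls Talus.
Talus and Noa together hold 70% + 9% = 79% of Tessera, so Noa controls Tessera.
Talus holds 40% of Nordquist, so Noa controls Nordquist.
No other company's threshold is met.
Noa controls 3 companies.

3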